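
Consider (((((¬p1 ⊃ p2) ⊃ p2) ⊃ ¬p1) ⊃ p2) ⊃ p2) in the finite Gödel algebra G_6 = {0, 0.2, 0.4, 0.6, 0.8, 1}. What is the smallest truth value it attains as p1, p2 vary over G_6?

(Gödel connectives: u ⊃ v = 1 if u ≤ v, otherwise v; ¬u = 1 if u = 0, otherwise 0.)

The minimum is attained at p1 = 0.2, p2 = 0.2:
  ¬p1: Gödel ¬ of 0.2 = 0 (operand ≠ 0)
  (¬p1 ⊃ p2): 0 ≤ 0.2, so result = 1
  ((¬p1 ⊃ p2) ⊃ p2): 1 > 0.2, so result = 0.2
  ¬p1: Gödel ¬ of 0.2 = 0 (operand ≠ 0)
  (((¬p1 ⊃ p2) ⊃ p2) ⊃ ¬p1): 0.2 > 0, so result = 0
  ((((¬p1 ⊃ p2) ⊃ p2) ⊃ ¬p1) ⊃ p2): 0 ≤ 0.2, so result = 1
  (((((¬p1 ⊃ p2) ⊃ p2) ⊃ ¬p1) ⊃ p2) ⊃ p2): 1 > 0.2, so result = 0.2
Checking all 36 assignments confirms none give a value below 0.20.

0.20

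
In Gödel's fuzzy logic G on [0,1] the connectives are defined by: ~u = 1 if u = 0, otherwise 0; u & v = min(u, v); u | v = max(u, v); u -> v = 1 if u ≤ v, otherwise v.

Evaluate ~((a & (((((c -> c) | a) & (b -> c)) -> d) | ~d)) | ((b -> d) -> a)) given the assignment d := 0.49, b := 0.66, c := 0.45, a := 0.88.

(c -> c): 0.45 ≤ 0.45, so result = 1
((c -> c) | a) = max(1, 0.88) = 1
(b -> c): 0.66 > 0.45, so result = 0.45
(((c -> c) | a) & (b -> c)) = min(1, 0.45) = 0.45
((((c -> c) | a) & (b -> c)) -> d): 0.45 ≤ 0.49, so result = 1
~d: Gödel ¬ of 0.49 = 0 (operand ≠ 0)
(((((c -> c) | a) & (b -> c)) -> d) | ~d) = max(1, 0) = 1
(a & (((((c -> c) | a) & (b -> c)) -> d) | ~d)) = min(0.88, 1) = 0.88
(b -> d): 0.66 > 0.49, so result = 0.49
((b -> d) -> a): 0.49 ≤ 0.88, so result = 1
((a & (((((c -> c) | a) & (b -> c)) -> d) | ~d)) | ((b -> d) -> a)) = max(0.88, 1) = 1
~((a & (((((c -> c) | a) & (b -> c)) -> d) | ~d)) | ((b -> d) -> a)): Gödel ¬ of 1 = 0 (operand ≠ 0)

0.00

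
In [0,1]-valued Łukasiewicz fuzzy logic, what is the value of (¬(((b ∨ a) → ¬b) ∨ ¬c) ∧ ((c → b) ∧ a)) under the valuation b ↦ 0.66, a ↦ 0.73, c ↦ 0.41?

(b ∨ a) = max(0.66, 0.73) = 0.73
¬b: Łukasiewicz ¬ gives 1 − 0.66 = 0.34
((b ∨ a) → ¬b): min(1, 1 − 0.73 + 0.34) = 0.61
¬c: Łukasiewicz ¬ gives 1 − 0.41 = 0.59
(((b ∨ a) → ¬b) ∨ ¬c) = max(0.61, 0.59) = 0.61
¬(((b ∨ a) → ¬b) ∨ ¬c): Łukasiewicz ¬ gives 1 − 0.61 = 0.39
(c → b): min(1, 1 − 0.41 + 0.66) = 1
((c → b) ∧ a) = min(1, 0.73) = 0.73
(¬(((b ∨ a) → ¬b) ∨ ¬c) ∧ ((c → b) ∧ a)) = min(0.39, 0.73) = 0.39

0.39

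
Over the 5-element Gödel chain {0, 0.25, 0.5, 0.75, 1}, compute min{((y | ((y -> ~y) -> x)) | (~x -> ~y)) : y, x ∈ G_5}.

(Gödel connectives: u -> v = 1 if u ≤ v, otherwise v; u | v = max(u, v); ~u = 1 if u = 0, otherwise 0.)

1.00

Every assignment gives 1. For instance at y = 0, x = 0:
  ~y: Gödel ¬ of 0 = 1 (operand is 0)
  (y -> ~y): 0 ≤ 1, so result = 1
  ((y -> ~y) -> x): 1 > 0, so result = 0
  (y | ((y -> ~y) -> x)) = max(0, 0) = 0
  ~x: Gödel ¬ of 0 = 1 (operand is 0)
  ~y: Gödel ¬ of 0 = 1 (operand is 0)
  (~x -> ~y): 1 ≤ 1, so result = 1
  ((y | ((y -> ~y) -> x)) | (~x -> ~y)) = max(0, 1) = 1
All 25 assignments give value 1 — the formula is a G_5-tautology.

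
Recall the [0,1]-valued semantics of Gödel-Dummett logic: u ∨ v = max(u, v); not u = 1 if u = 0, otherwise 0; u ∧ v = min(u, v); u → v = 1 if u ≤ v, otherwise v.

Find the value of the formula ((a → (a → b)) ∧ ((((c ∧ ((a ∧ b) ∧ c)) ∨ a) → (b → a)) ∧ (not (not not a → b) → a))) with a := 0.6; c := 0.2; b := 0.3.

(a → b): 0.6 > 0.3, so result = 0.3
(a → (a → b)): 0.6 > 0.3, so result = 0.3
(a ∧ b) = min(0.6, 0.3) = 0.3
((a ∧ b) ∧ c) = min(0.3, 0.2) = 0.2
(c ∧ ((a ∧ b) ∧ c)) = min(0.2, 0.2) = 0.2
((c ∧ ((a ∧ b) ∧ c)) ∨ a) = max(0.2, 0.6) = 0.6
(b → a): 0.3 ≤ 0.6, so result = 1
(((c ∧ ((a ∧ b) ∧ c)) ∨ a) → (b → a)): 0.6 ≤ 1, so result = 1
not a: Gödel ¬ of 0.6 = 0 (operand ≠ 0)
not not a: Gödel ¬ of 0 = 1 (operand is 0)
(not not a → b): 1 > 0.3, so result = 0.3
not (not not a → b): Gödel ¬ of 0.3 = 0 (operand ≠ 0)
(not (not not a → b) → a): 0 ≤ 0.6, so result = 1
((((c ∧ ((a ∧ b) ∧ c)) ∨ a) → (b → a)) ∧ (not (not not a → b) → a)) = min(1, 1) = 1
((a → (a → b)) ∧ ((((c ∧ ((a ∧ b) ∧ c)) ∨ a) → (b → a)) ∧ (not (not not a → b) → a))) = min(0.3, 1) = 0.3

0.30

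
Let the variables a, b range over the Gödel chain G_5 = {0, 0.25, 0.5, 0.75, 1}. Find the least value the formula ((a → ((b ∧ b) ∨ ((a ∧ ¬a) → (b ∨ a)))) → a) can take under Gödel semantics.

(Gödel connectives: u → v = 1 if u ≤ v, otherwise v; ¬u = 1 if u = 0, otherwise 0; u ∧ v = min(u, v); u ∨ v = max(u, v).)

The minimum is attained at a = 0, b = 0:
  (b ∧ b) = min(0, 0) = 0
  ¬a: Gödel ¬ of 0 = 1 (operand is 0)
  (a ∧ ¬a) = min(0, 1) = 0
  (b ∨ a) = max(0, 0) = 0
  ((a ∧ ¬a) → (b ∨ a)): 0 ≤ 0, so result = 1
  ((b ∧ b) ∨ ((a ∧ ¬a) → (b ∨ a))) = max(0, 1) = 1
  (a → ((b ∧ b) ∨ ((a ∧ ¬a) → (b ∨ a)))): 0 ≤ 1, so result = 1
  ((a → ((b ∧ b) ∨ ((a ∧ ¬a) → (b ∨ a)))) → a): 1 > 0, so result = 0
Checking all 25 assignments confirms none give a value below 0.00.

0.00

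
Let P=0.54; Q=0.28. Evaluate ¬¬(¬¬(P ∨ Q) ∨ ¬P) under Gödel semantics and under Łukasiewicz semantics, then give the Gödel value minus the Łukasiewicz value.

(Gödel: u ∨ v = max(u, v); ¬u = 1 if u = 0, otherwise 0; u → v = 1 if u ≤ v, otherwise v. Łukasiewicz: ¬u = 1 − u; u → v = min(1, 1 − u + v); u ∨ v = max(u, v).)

Gödel evaluation:
  (P ∨ Q) = max(0.54, 0.28) = 0.54
  ¬(P ∨ Q): Gödel ¬ of 0.54 = 0 (operand ≠ 0)
  ¬¬(P ∨ Q): Gödel ¬ of 0 = 1 (operand is 0)
  ¬P: Gödel ¬ of 0.54 = 0 (operand ≠ 0)
  (¬¬(P ∨ Q) ∨ ¬P) = max(1, 0) = 1
  ¬(¬¬(P ∨ Q) ∨ ¬P): Gödel ¬ of 1 = 0 (operand ≠ 0)
  ¬¬(¬¬(P ∨ Q) ∨ ¬P): Gödel ¬ of 0 = 1 (operand is 0)
  Gödel value = 1
Łukasiewicz evaluation:
  (P ∨ Q) = max(0.54, 0.28) = 0.54
  ¬(P ∨ Q): Łukasiewicz ¬ gives 1 − 0.54 = 0.46
  ¬¬(P ∨ Q): Łukasiewicz ¬ gives 1 − 0.46 = 0.54
  ¬P: Łukasiewicz ¬ gives 1 − 0.54 = 0.46
  (¬¬(P ∨ Q) ∨ ¬P) = max(0.54, 0.46) = 0.54
  ¬(¬¬(P ∨ Q) ∨ ¬P): Łukasiewicz ¬ gives 1 − 0.54 = 0.46
  ¬¬(¬¬(P ∨ Q) ∨ ¬P): Łukasiewicz ¬ gives 1 − 0.46 = 0.54
  Łukasiewicz value = 0.54
Difference: 1 − 0.54 = 0.46

0.46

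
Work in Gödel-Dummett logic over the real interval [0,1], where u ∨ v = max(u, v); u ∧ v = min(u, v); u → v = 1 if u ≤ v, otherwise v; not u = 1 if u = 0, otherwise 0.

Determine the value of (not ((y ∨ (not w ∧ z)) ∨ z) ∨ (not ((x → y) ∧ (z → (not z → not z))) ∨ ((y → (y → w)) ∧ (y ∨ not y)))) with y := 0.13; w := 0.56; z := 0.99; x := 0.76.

0.13

not w: Gödel ¬ of 0.56 = 0 (operand ≠ 0)
(not w ∧ z) = min(0, 0.99) = 0
(y ∨ (not w ∧ z)) = max(0.13, 0) = 0.13
((y ∨ (not w ∧ z)) ∨ z) = max(0.13, 0.99) = 0.99
not ((y ∨ (not w ∧ z)) ∨ z): Gödel ¬ of 0.99 = 0 (operand ≠ 0)
(x → y): 0.76 > 0.13, so result = 0.13
not z: Gödel ¬ of 0.99 = 0 (operand ≠ 0)
not z: Gödel ¬ of 0.99 = 0 (operand ≠ 0)
(not z → not z): 0 ≤ 0, so result = 1
(z → (not z → not z)): 0.99 ≤ 1, so result = 1
((x → y) ∧ (z → (not z → not z))) = min(0.13, 1) = 0.13
not ((x → y) ∧ (z → (not z → not z))): Gödel ¬ of 0.13 = 0 (operand ≠ 0)
(y → w): 0.13 ≤ 0.56, so result = 1
(y → (y → w)): 0.13 ≤ 1, so result = 1
not y: Gödel ¬ of 0.13 = 0 (operand ≠ 0)
(y ∨ not y) = max(0.13, 0) = 0.13
((y → (y → w)) ∧ (y ∨ not y)) = min(1, 0.13) = 0.13
(not ((x → y) ∧ (z → (not z → not z))) ∨ ((y → (y → w)) ∧ (y ∨ not y))) = max(0, 0.13) = 0.13
(not ((y ∨ (not w ∧ z)) ∨ z) ∨ (not ((x → y) ∧ (z → (not z → not z))) ∨ ((y → (y → w)) ∧ (y ∨ not y)))) = max(0, 0.13) = 0.13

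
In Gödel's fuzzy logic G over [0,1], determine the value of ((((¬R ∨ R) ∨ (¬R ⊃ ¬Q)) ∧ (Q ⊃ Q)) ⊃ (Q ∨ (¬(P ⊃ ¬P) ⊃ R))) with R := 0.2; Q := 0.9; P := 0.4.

¬R: Gödel ¬ of 0.2 = 0 (operand ≠ 0)
(¬R ∨ R) = max(0, 0.2) = 0.2
¬R: Gödel ¬ of 0.2 = 0 (operand ≠ 0)
¬Q: Gödel ¬ of 0.9 = 0 (operand ≠ 0)
(¬R ⊃ ¬Q): 0 ≤ 0, so result = 1
((¬R ∨ R) ∨ (¬R ⊃ ¬Q)) = max(0.2, 1) = 1
(Q ⊃ Q): 0.9 ≤ 0.9, so result = 1
(((¬R ∨ R) ∨ (¬R ⊃ ¬Q)) ∧ (Q ⊃ Q)) = min(1, 1) = 1
¬P: Gödel ¬ of 0.4 = 0 (operand ≠ 0)
(P ⊃ ¬P): 0.4 > 0, so result = 0
¬(P ⊃ ¬P): Gödel ¬ of 0 = 1 (operand is 0)
(¬(P ⊃ ¬P) ⊃ R): 1 > 0.2, so result = 0.2
(Q ∨ (¬(P ⊃ ¬P) ⊃ R)) = max(0.9, 0.2) = 0.9
((((¬R ∨ R) ∨ (¬R ⊃ ¬Q)) ∧ (Q ⊃ Q)) ⊃ (Q ∨ (¬(P ⊃ ¬P) ⊃ R))): 1 > 0.9, so result = 0.9

0.90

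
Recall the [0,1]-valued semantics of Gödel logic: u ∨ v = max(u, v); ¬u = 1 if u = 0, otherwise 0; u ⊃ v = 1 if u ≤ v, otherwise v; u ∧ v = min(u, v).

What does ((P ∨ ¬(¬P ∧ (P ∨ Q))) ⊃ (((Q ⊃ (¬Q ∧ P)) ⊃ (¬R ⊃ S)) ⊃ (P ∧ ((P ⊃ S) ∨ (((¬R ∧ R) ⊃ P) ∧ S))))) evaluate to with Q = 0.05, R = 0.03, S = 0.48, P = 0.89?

¬P: Gödel ¬ of 0.89 = 0 (operand ≠ 0)
(P ∨ Q) = max(0.89, 0.05) = 0.89
(¬P ∧ (P ∨ Q)) = min(0, 0.89) = 0
¬(¬P ∧ (P ∨ Q)): Gödel ¬ of 0 = 1 (operand is 0)
(P ∨ ¬(¬P ∧ (P ∨ Q))) = max(0.89, 1) = 1
¬Q: Gödel ¬ of 0.05 = 0 (operand ≠ 0)
(¬Q ∧ P) = min(0, 0.89) = 0
(Q ⊃ (¬Q ∧ P)): 0.05 > 0, so result = 0
¬R: Gödel ¬ of 0.03 = 0 (operand ≠ 0)
(¬R ⊃ S): 0 ≤ 0.48, so result = 1
((Q ⊃ (¬Q ∧ P)) ⊃ (¬R ⊃ S)): 0 ≤ 1, so result = 1
(P ⊃ S): 0.89 > 0.48, so result = 0.48
¬R: Gödel ¬ of 0.03 = 0 (operand ≠ 0)
(¬R ∧ R) = min(0, 0.03) = 0
((¬R ∧ R) ⊃ P): 0 ≤ 0.89, so result = 1
(((¬R ∧ R) ⊃ P) ∧ S) = min(1, 0.48) = 0.48
((P ⊃ S) ∨ (((¬R ∧ R) ⊃ P) ∧ S)) = max(0.48, 0.48) = 0.48
(P ∧ ((P ⊃ S) ∨ (((¬R ∧ R) ⊃ P) ∧ S))) = min(0.89, 0.48) = 0.48
(((Q ⊃ (¬Q ∧ P)) ⊃ (¬R ⊃ S)) ⊃ (P ∧ ((P ⊃ S) ∨ (((¬R ∧ R) ⊃ P) ∧ S)))): 1 > 0.48, so result = 0.48
((P ∨ ¬(¬P ∧ (P ∨ Q))) ⊃ (((Q ⊃ (¬Q ∧ P)) ⊃ (¬R ⊃ S)) ⊃ (P ∧ ((P ⊃ S) ∨ (((¬R ∧ R) ⊃ P) ∧ S))))): 1 > 0.48, so result = 0.48

0.48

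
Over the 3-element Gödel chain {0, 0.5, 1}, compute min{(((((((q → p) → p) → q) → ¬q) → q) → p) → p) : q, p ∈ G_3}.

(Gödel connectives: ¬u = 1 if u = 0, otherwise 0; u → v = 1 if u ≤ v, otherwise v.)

0.00

The minimum is attained at q = 0, p = 0:
  (q → p): 0 ≤ 0, so result = 1
  ((q → p) → p): 1 > 0, so result = 0
  (((q → p) → p) → q): 0 ≤ 0, so result = 1
  ¬q: Gödel ¬ of 0 = 1 (operand is 0)
  ((((q → p) → p) → q) → ¬q): 1 ≤ 1, so result = 1
  (((((q → p) → p) → q) → ¬q) → q): 1 > 0, so result = 0
  ((((((q → p) → p) → q) → ¬q) → q) → p): 0 ≤ 0, so result = 1
  (((((((q → p) → p) → q) → ¬q) → q) → p) → p): 1 > 0, so result = 0
Checking all 9 assignments confirms none give a value below 0.00.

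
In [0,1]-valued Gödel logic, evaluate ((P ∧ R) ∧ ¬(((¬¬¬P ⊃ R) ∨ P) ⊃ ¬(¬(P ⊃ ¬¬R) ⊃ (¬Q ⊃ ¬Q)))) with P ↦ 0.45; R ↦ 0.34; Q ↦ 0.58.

0.34

(P ∧ R) = min(0.45, 0.34) = 0.34
¬P: Gödel ¬ of 0.45 = 0 (operand ≠ 0)
¬¬P: Gödel ¬ of 0 = 1 (operand is 0)
¬¬¬P: Gödel ¬ of 1 = 0 (operand ≠ 0)
(¬¬¬P ⊃ R): 0 ≤ 0.34, so result = 1
((¬¬¬P ⊃ R) ∨ P) = max(1, 0.45) = 1
¬R: Gödel ¬ of 0.34 = 0 (operand ≠ 0)
¬¬R: Gödel ¬ of 0 = 1 (operand is 0)
(P ⊃ ¬¬R): 0.45 ≤ 1, so result = 1
¬(P ⊃ ¬¬R): Gödel ¬ of 1 = 0 (operand ≠ 0)
¬Q: Gödel ¬ of 0.58 = 0 (operand ≠ 0)
¬Q: Gödel ¬ of 0.58 = 0 (operand ≠ 0)
(¬Q ⊃ ¬Q): 0 ≤ 0, so result = 1
(¬(P ⊃ ¬¬R) ⊃ (¬Q ⊃ ¬Q)): 0 ≤ 1, so result = 1
¬(¬(P ⊃ ¬¬R) ⊃ (¬Q ⊃ ¬Q)): Gödel ¬ of 1 = 0 (operand ≠ 0)
(((¬¬¬P ⊃ R) ∨ P) ⊃ ¬(¬(P ⊃ ¬¬R) ⊃ (¬Q ⊃ ¬Q))): 1 > 0, so result = 0
¬(((¬¬¬P ⊃ R) ∨ P) ⊃ ¬(¬(P ⊃ ¬¬R) ⊃ (¬Q ⊃ ¬Q))): Gödel ¬ of 0 = 1 (operand is 0)
((P ∧ R) ∧ ¬(((¬¬¬P ⊃ R) ∨ P) ⊃ ¬(¬(P ⊃ ¬¬R) ⊃ (¬Q ⊃ ¬Q)))) = min(0.34, 1) = 0.34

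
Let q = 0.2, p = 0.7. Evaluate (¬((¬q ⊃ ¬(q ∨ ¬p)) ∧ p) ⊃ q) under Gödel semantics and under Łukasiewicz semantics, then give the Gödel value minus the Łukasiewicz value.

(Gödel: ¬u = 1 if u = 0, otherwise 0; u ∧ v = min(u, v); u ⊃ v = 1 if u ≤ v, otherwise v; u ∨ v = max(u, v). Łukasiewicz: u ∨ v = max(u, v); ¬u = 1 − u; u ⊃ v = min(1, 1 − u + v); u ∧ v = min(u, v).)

0.10

Gödel evaluation:
  ¬q: Gödel ¬ of 0.2 = 0 (operand ≠ 0)
  ¬p: Gödel ¬ of 0.7 = 0 (operand ≠ 0)
  (q ∨ ¬p) = max(0.2, 0) = 0.2
  ¬(q ∨ ¬p): Gödel ¬ of 0.2 = 0 (operand ≠ 0)
  (¬q ⊃ ¬(q ∨ ¬p)): 0 ≤ 0, so result = 1
  ((¬q ⊃ ¬(q ∨ ¬p)) ∧ p) = min(1, 0.7) = 0.7
  ¬((¬q ⊃ ¬(q ∨ ¬p)) ∧ p): Gödel ¬ of 0.7 = 0 (operand ≠ 0)
  (¬((¬q ⊃ ¬(q ∨ ¬p)) ∧ p) ⊃ q): 0 ≤ 0.2, so result = 1
  Gödel value = 1
Łukasiewicz evaluation:
  ¬q: Łukasiewicz ¬ gives 1 − 0.2 = 0.8
  ¬p: Łukasiewicz ¬ gives 1 − 0.7 = 0.3
  (q ∨ ¬p) = max(0.2, 0.3) = 0.3
  ¬(q ∨ ¬p): Łukasiewicz ¬ gives 1 − 0.3 = 0.7
  (¬q ⊃ ¬(q ∨ ¬p)): min(1, 1 − 0.8 + 0.7) = 0.9
  ((¬q ⊃ ¬(q ∨ ¬p)) ∧ p) = min(0.9, 0.7) = 0.7
  ¬((¬q ⊃ ¬(q ∨ ¬p)) ∧ p): Łukasiewicz ¬ gives 1 − 0.7 = 0.3
  (¬((¬q ⊃ ¬(q ∨ ¬p)) ∧ p) ⊃ q): min(1, 1 − 0.3 + 0.2) = 0.9
  Łukasiewicz value = 0.9
Difference: 1 − 0.9 = 0.10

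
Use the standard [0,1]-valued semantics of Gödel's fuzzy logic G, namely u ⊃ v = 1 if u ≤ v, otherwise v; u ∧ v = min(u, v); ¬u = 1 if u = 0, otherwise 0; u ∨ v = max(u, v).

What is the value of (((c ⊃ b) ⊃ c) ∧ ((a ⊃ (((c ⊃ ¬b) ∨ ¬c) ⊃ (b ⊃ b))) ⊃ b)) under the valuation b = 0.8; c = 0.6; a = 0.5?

(c ⊃ b): 0.6 ≤ 0.8, so result = 1
((c ⊃ b) ⊃ c): 1 > 0.6, so result = 0.6
¬b: Gödel ¬ of 0.8 = 0 (operand ≠ 0)
(c ⊃ ¬b): 0.6 > 0, so result = 0
¬c: Gödel ¬ of 0.6 = 0 (operand ≠ 0)
((c ⊃ ¬b) ∨ ¬c) = max(0, 0) = 0
(b ⊃ b): 0.8 ≤ 0.8, so result = 1
(((c ⊃ ¬b) ∨ ¬c) ⊃ (b ⊃ b)): 0 ≤ 1, so result = 1
(a ⊃ (((c ⊃ ¬b) ∨ ¬c) ⊃ (b ⊃ b))): 0.5 ≤ 1, so result = 1
((a ⊃ (((c ⊃ ¬b) ∨ ¬c) ⊃ (b ⊃ b))) ⊃ b): 1 > 0.8, so result = 0.8
(((c ⊃ b) ⊃ c) ∧ ((a ⊃ (((c ⊃ ¬b) ∨ ¬c) ⊃ (b ⊃ b))) ⊃ b)) = min(0.6, 0.8) = 0.6

0.60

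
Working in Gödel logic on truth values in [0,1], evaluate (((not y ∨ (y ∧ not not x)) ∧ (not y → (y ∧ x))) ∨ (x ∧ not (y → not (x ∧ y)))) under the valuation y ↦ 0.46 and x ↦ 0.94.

not y: Gödel ¬ of 0.46 = 0 (operand ≠ 0)
not x: Gödel ¬ of 0.94 = 0 (operand ≠ 0)
not not x: Gödel ¬ of 0 = 1 (operand is 0)
(y ∧ not not x) = min(0.46, 1) = 0.46
(not y ∨ (y ∧ not not x)) = max(0, 0.46) = 0.46
not y: Gödel ¬ of 0.46 = 0 (operand ≠ 0)
(y ∧ x) = min(0.46, 0.94) = 0.46
(not y → (y ∧ x)): 0 ≤ 0.46, so result = 1
((not y ∨ (y ∧ not not x)) ∧ (not y → (y ∧ x))) = min(0.46, 1) = 0.46
(x ∧ y) = min(0.94, 0.46) = 0.46
not (x ∧ y): Gödel ¬ of 0.46 = 0 (operand ≠ 0)
(y → not (x ∧ y)): 0.46 > 0, so result = 0
not (y → not (x ∧ y)): Gödel ¬ of 0 = 1 (operand is 0)
(x ∧ not (y → not (x ∧ y))) = min(0.94, 1) = 0.94
(((not y ∨ (y ∧ not not x)) ∧ (not y → (y ∧ x))) ∨ (x ∧ not (y → not (x ∧ y)))) = max(0.46, 0.94) = 0.94

0.94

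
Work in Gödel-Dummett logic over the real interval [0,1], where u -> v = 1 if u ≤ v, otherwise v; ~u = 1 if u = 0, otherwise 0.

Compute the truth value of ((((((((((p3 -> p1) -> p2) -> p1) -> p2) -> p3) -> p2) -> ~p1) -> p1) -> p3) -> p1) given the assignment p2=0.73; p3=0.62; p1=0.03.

0.03

(p3 -> p1): 0.62 > 0.03, so result = 0.03
((p3 -> p1) -> p2): 0.03 ≤ 0.73, so result = 1
(((p3 -> p1) -> p2) -> p1): 1 > 0.03, so result = 0.03
((((p3 -> p1) -> p2) -> p1) -> p2): 0.03 ≤ 0.73, so result = 1
(((((p3 -> p1) -> p2) -> p1) -> p2) -> p3): 1 > 0.62, so result = 0.62
((((((p3 -> p1) -> p2) -> p1) -> p2) -> p3) -> p2): 0.62 ≤ 0.73, so result = 1
~p1: Gödel ¬ of 0.03 = 0 (operand ≠ 0)
(((((((p3 -> p1) -> p2) -> p1) -> p2) -> p3) -> p2) -> ~p1): 1 > 0, so result = 0
((((((((p3 -> p1) -> p2) -> p1) -> p2) -> p3) -> p2) -> ~p1) -> p1): 0 ≤ 0.03, so result = 1
(((((((((p3 -> p1) -> p2) -> p1) -> p2) -> p3) -> p2) -> ~p1) -> p1) -> p3): 1 > 0.62, so result = 0.62
((((((((((p3 -> p1) -> p2) -> p1) -> p2) -> p3) -> p2) -> ~p1) -> p1) -> p3) -> p1): 0.62 > 0.03, so result = 0.03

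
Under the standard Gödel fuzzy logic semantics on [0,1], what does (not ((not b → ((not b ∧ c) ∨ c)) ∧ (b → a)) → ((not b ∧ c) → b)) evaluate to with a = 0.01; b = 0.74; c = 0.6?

1.00

not b: Gödel ¬ of 0.74 = 0 (operand ≠ 0)
not b: Gödel ¬ of 0.74 = 0 (operand ≠ 0)
(not b ∧ c) = min(0, 0.6) = 0
((not b ∧ c) ∨ c) = max(0, 0.6) = 0.6
(not b → ((not b ∧ c) ∨ c)): 0 ≤ 0.6, so result = 1
(b → a): 0.74 > 0.01, so result = 0.01
((not b → ((not b ∧ c) ∨ c)) ∧ (b → a)) = min(1, 0.01) = 0.01
not ((not b → ((not b ∧ c) ∨ c)) ∧ (b → a)): Gödel ¬ of 0.01 = 0 (operand ≠ 0)
not b: Gödel ¬ of 0.74 = 0 (operand ≠ 0)
(not b ∧ c) = min(0, 0.6) = 0
((not b ∧ c) → b): 0 ≤ 0.74, so result = 1
(not ((not b → ((not b ∧ c) ∨ c)) ∧ (b → a)) → ((not b ∧ c) → b)): 0 ≤ 1, so result = 1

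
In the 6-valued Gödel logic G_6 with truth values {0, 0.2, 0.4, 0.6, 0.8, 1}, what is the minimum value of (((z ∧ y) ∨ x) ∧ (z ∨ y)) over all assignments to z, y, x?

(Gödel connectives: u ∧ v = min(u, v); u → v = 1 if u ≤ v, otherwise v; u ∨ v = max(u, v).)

The minimum is attained at z = 0, y = 0, x = 0:
  (z ∧ y) = min(0, 0) = 0
  ((z ∧ y) ∨ x) = max(0, 0) = 0
  (z ∨ y) = max(0, 0) = 0
  (((z ∧ y) ∨ x) ∧ (z ∨ y)) = min(0, 0) = 0
Checking all 216 assignments confirms none give a value below 0.00.

0.00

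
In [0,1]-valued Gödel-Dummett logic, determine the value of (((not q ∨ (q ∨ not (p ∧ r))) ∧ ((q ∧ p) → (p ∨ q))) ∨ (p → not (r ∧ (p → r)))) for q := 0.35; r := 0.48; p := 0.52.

0.35

not q: Gödel ¬ of 0.35 = 0 (operand ≠ 0)
(p ∧ r) = min(0.52, 0.48) = 0.48
not (p ∧ r): Gödel ¬ of 0.48 = 0 (operand ≠ 0)
(q ∨ not (p ∧ r)) = max(0.35, 0) = 0.35
(not q ∨ (q ∨ not (p ∧ r))) = max(0, 0.35) = 0.35
(q ∧ p) = min(0.35, 0.52) = 0.35
(p ∨ q) = max(0.52, 0.35) = 0.52
((q ∧ p) → (p ∨ q)): 0.35 ≤ 0.52, so result = 1
((not q ∨ (q ∨ not (p ∧ r))) ∧ ((q ∧ p) → (p ∨ q))) = min(0.35, 1) = 0.35
(p → r): 0.52 > 0.48, so result = 0.48
(r ∧ (p → r)) = min(0.48, 0.48) = 0.48
not (r ∧ (p → r)): Gödel ¬ of 0.48 = 0 (operand ≠ 0)
(p → not (r ∧ (p → r))): 0.52 > 0, so result = 0
(((not q ∨ (q ∨ not (p ∧ r))) ∧ ((q ∧ p) → (p ∨ q))) ∨ (p → not (r ∧ (p → r)))) = max(0.35, 0) = 0.35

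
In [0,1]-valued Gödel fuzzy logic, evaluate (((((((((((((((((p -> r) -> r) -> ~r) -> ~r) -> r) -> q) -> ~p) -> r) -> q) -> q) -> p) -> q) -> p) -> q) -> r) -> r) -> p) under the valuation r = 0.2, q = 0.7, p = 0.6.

(p -> r): 0.6 > 0.2, so result = 0.2
((p -> r) -> r): 0.2 ≤ 0.2, so result = 1
~r: Gödel ¬ of 0.2 = 0 (operand ≠ 0)
(((p -> r) -> r) -> ~r): 1 > 0, so result = 0
~r: Gödel ¬ of 0.2 = 0 (operand ≠ 0)
((((p -> r) -> r) -> ~r) -> ~r): 0 ≤ 0, so result = 1
(((((p -> r) -> r) -> ~r) -> ~r) -> r): 1 > 0.2, so result = 0.2
((((((p -> r) -> r) -> ~r) -> ~r) -> r) -> q): 0.2 ≤ 0.7, so result = 1
~p: Gödel ¬ of 0.6 = 0 (operand ≠ 0)
(((((((p -> r) -> r) -> ~r) -> ~r) -> r) -> q) -> ~p): 1 > 0, so result = 0
((((((((p -> r) -> r) -> ~r) -> ~r) -> r) -> q) -> ~p) -> r): 0 ≤ 0.2, so result = 1
(((((((((p -> r) -> r) -> ~r) -> ~r) -> r) -> q) -> ~p) -> r) -> q): 1 > 0.7, so result = 0.7
((((((((((p -> r) -> r) -> ~r) -> ~r) -> r) -> q) -> ~p) -> r) -> q) -> q): 0.7 ≤ 0.7, so result = 1
(((((((((((p -> r) -> r) -> ~r) -> ~r) -> r) -> q) -> ~p) -> r) -> q) -> q) -> p): 1 > 0.6, so result = 0.6
((((((((((((p -> r) -> r) -> ~r) -> ~r) -> r) -> q) -> ~p) -> r) -> q) -> q) -> p) -> q): 0.6 ≤ 0.7, so result = 1
(((((((((((((p -> r) -> r) -> ~r) -> ~r) -> r) -> q) -> ~p) -> r) -> q) -> q) -> p) -> q) -> p): 1 > 0.6, so result = 0.6
((((((((((((((p -> r) -> r) -> ~r) -> ~r) -> r) -> q) -> ~p) -> r) -> q) -> q) -> p) -> q) -> p) -> q): 0.6 ≤ 0.7, so result = 1
(((((((((((((((p -> r) -> r) -> ~r) -> ~r) -> r) -> q) -> ~p) -> r) -> q) -> q) -> p) -> q) -> p) -> q) -> r): 1 > 0.2, so result = 0.2
((((((((((((((((p -> r) -> r) -> ~r) -> ~r) -> r) -> q) -> ~p) -> r) -> q) -> q) -> p) -> q) -> p) -> q) -> r) -> r): 0.2 ≤ 0.2, so result = 1
(((((((((((((((((p -> r) -> r) -> ~r) -> ~r) -> r) -> q) -> ~p) -> r) -> q) -> q) -> p) -> q) -> p) -> q) -> r) -> r) -> p): 1 > 0.6, so result = 0.6

0.60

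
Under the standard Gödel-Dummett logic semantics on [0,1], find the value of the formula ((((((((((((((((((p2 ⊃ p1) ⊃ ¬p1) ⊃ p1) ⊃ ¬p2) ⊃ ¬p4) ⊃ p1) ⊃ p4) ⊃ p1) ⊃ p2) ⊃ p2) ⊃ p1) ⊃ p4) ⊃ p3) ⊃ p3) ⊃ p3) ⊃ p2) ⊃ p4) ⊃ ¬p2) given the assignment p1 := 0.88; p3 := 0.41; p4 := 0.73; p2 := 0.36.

0.00

(p2 ⊃ p1): 0.36 ≤ 0.88, so result = 1
¬p1: Gödel ¬ of 0.88 = 0 (operand ≠ 0)
((p2 ⊃ p1) ⊃ ¬p1): 1 > 0, so result = 0
(((p2 ⊃ p1) ⊃ ¬p1) ⊃ p1): 0 ≤ 0.88, so result = 1
¬p2: Gödel ¬ of 0.36 = 0 (operand ≠ 0)
((((p2 ⊃ p1) ⊃ ¬p1) ⊃ p1) ⊃ ¬p2): 1 > 0, so result = 0
¬p4: Gödel ¬ of 0.73 = 0 (operand ≠ 0)
(((((p2 ⊃ p1) ⊃ ¬p1) ⊃ p1) ⊃ ¬p2) ⊃ ¬p4): 0 ≤ 0, so result = 1
((((((p2 ⊃ p1) ⊃ ¬p1) ⊃ p1) ⊃ ¬p2) ⊃ ¬p4) ⊃ p1): 1 > 0.88, so result = 0.88
(((((((p2 ⊃ p1) ⊃ ¬p1) ⊃ p1) ⊃ ¬p2) ⊃ ¬p4) ⊃ p1) ⊃ p4): 0.88 > 0.73, so result = 0.73
((((((((p2 ⊃ p1) ⊃ ¬p1) ⊃ p1) ⊃ ¬p2) ⊃ ¬p4) ⊃ p1) ⊃ p4) ⊃ p1): 0.73 ≤ 0.88, so result = 1
(((((((((p2 ⊃ p1) ⊃ ¬p1) ⊃ p1) ⊃ ¬p2) ⊃ ¬p4) ⊃ p1) ⊃ p4) ⊃ p1) ⊃ p2): 1 > 0.36, so result = 0.36
((((((((((p2 ⊃ p1) ⊃ ¬p1) ⊃ p1) ⊃ ¬p2) ⊃ ¬p4) ⊃ p1) ⊃ p4) ⊃ p1) ⊃ p2) ⊃ p2): 0.36 ≤ 0.36, so result = 1
(((((((((((p2 ⊃ p1) ⊃ ¬p1) ⊃ p1) ⊃ ¬p2) ⊃ ¬p4) ⊃ p1) ⊃ p4) ⊃ p1) ⊃ p2) ⊃ p2) ⊃ p1): 1 > 0.88, so result = 0.88
((((((((((((p2 ⊃ p1) ⊃ ¬p1) ⊃ p1) ⊃ ¬p2) ⊃ ¬p4) ⊃ p1) ⊃ p4) ⊃ p1) ⊃ p2) ⊃ p2) ⊃ p1) ⊃ p4): 0.88 > 0.73, so result = 0.73
(((((((((((((p2 ⊃ p1) ⊃ ¬p1) ⊃ p1) ⊃ ¬p2) ⊃ ¬p4) ⊃ p1) ⊃ p4) ⊃ p1) ⊃ p2) ⊃ p2) ⊃ p1) ⊃ p4) ⊃ p3): 0.73 > 0.41, so result = 0.41
((((((((((((((p2 ⊃ p1) ⊃ ¬p1) ⊃ p1) ⊃ ¬p2) ⊃ ¬p4) ⊃ p1) ⊃ p4) ⊃ p1) ⊃ p2) ⊃ p2) ⊃ p1) ⊃ p4) ⊃ p3) ⊃ p3): 0.41 ≤ 0.41, so result = 1
(((((((((((((((p2 ⊃ p1) ⊃ ¬p1) ⊃ p1) ⊃ ¬p2) ⊃ ¬p4) ⊃ p1) ⊃ p4) ⊃ p1) ⊃ p2) ⊃ p2) ⊃ p1) ⊃ p4) ⊃ p3) ⊃ p3) ⊃ p3): 1 > 0.41, so result = 0.41
((((((((((((((((p2 ⊃ p1) ⊃ ¬p1) ⊃ p1) ⊃ ¬p2) ⊃ ¬p4) ⊃ p1) ⊃ p4) ⊃ p1) ⊃ p2) ⊃ p2) ⊃ p1) ⊃ p4) ⊃ p3) ⊃ p3) ⊃ p3) ⊃ p2): 0.41 > 0.36, so result = 0.36
(((((((((((((((((p2 ⊃ p1) ⊃ ¬p1) ⊃ p1) ⊃ ¬p2) ⊃ ¬p4) ⊃ p1) ⊃ p4) ⊃ p1) ⊃ p2) ⊃ p2) ⊃ p1) ⊃ p4) ⊃ p3) ⊃ p3) ⊃ p3) ⊃ p2) ⊃ p4): 0.36 ≤ 0.73, so result = 1
¬p2: Gödel ¬ of 0.36 = 0 (operand ≠ 0)
((((((((((((((((((p2 ⊃ p1) ⊃ ¬p1) ⊃ p1) ⊃ ¬p2) ⊃ ¬p4) ⊃ p1) ⊃ p4) ⊃ p1) ⊃ p2) ⊃ p2) ⊃ p1) ⊃ p4) ⊃ p3) ⊃ p3) ⊃ p3) ⊃ p2) ⊃ p4) ⊃ ¬p2): 1 > 0, so result = 0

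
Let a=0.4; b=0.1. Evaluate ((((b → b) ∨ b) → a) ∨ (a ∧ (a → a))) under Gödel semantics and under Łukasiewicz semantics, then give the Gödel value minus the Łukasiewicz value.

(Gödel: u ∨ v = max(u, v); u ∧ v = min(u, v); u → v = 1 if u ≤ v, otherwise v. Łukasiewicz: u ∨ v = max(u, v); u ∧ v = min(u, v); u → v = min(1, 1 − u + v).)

Gödel evaluation:
  (b → b): 0.1 ≤ 0.1, so result = 1
  ((b → b) ∨ b) = max(1, 0.1) = 1
  (((b → b) ∨ b) → a): 1 > 0.4, so result = 0.4
  (a → a): 0.4 ≤ 0.4, so result = 1
  (a ∧ (a → a)) = min(0.4, 1) = 0.4
  ((((b → b) ∨ b) → a) ∨ (a ∧ (a → a))) = max(0.4, 0.4) = 0.4
  Gödel value = 0.4
Łukasiewicz evaluation:
  (b → b): min(1, 1 − 0.1 + 0.1) = 1
  ((b → b) ∨ b) = max(1, 0.1) = 1
  (((b → b) ∨ b) → a): min(1, 1 − 1 + 0.4) = 0.4
  (a → a): min(1, 1 − 0.4 + 0.4) = 1
  (a ∧ (a → a)) = min(0.4, 1) = 0.4
  ((((b → b) ∨ b) → a) ∨ (a ∧ (a → a))) = max(0.4, 0.4) = 0.4
  Łukasiewicz value = 0.4
Difference: 0.4 − 0.4 = 0.00

0.00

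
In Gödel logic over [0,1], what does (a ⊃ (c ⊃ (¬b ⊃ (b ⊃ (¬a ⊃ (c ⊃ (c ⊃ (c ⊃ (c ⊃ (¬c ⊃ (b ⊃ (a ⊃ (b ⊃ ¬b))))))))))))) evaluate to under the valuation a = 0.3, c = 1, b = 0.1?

¬b: Gödel ¬ of 0.1 = 0 (operand ≠ 0)
¬a: Gödel ¬ of 0.3 = 0 (operand ≠ 0)
¬c: Gödel ¬ of 1 = 0 (operand ≠ 0)
¬b: Gödel ¬ of 0.1 = 0 (operand ≠ 0)
(b ⊃ ¬b): 0.1 > 0, so result = 0
(a ⊃ (b ⊃ ¬b)): 0.3 > 0, so result = 0
(b ⊃ (a ⊃ (b ⊃ ¬b))): 0.1 > 0, so result = 0
(¬c ⊃ (b ⊃ (a ⊃ (b ⊃ ¬b)))): 0 ≤ 0, so result = 1
(c ⊃ (¬c ⊃ (b ⊃ (a ⊃ (b ⊃ ¬b))))): 1 ≤ 1, so result = 1
(c ⊃ (c ⊃ (¬c ⊃ (b ⊃ (a ⊃ (b ⊃ ¬b)))))): 1 ≤ 1, so result = 1
(c ⊃ (c ⊃ (c ⊃ (¬c ⊃ (b ⊃ (a ⊃ (b ⊃ ¬b))))))): 1 ≤ 1, so result = 1
(c ⊃ (c ⊃ (c ⊃ (c ⊃ (¬c ⊃ (b ⊃ (a ⊃ (b ⊃ ¬b)))))))): 1 ≤ 1, so result = 1
(¬a ⊃ (c ⊃ (c ⊃ (c ⊃ (c ⊃ (¬c ⊃ (b ⊃ (a ⊃ (b ⊃ ¬b))))))))): 0 ≤ 1, so result = 1
(b ⊃ (¬a ⊃ (c ⊃ (c ⊃ (c ⊃ (c ⊃ (¬c ⊃ (b ⊃ (a ⊃ (b ⊃ ¬b)))))))))): 0.1 ≤ 1, so result = 1
(¬b ⊃ (b ⊃ (¬a ⊃ (c ⊃ (c ⊃ (c ⊃ (c ⊃ (¬c ⊃ (b ⊃ (a ⊃ (b ⊃ ¬b))))))))))): 0 ≤ 1, so result = 1
(c ⊃ (¬b ⊃ (b ⊃ (¬a ⊃ (c ⊃ (c ⊃ (c ⊃ (c ⊃ (¬c ⊃ (b ⊃ (a ⊃ (b ⊃ ¬b)))))))))))): 1 ≤ 1, so result = 1
(a ⊃ (c ⊃ (¬b ⊃ (b ⊃ (¬a ⊃ (c ⊃ (c ⊃ (c ⊃ (c ⊃ (¬c ⊃ (b ⊃ (a ⊃ (b ⊃ ¬b))))))))))))): 0.3 ≤ 1, so result = 1

1.00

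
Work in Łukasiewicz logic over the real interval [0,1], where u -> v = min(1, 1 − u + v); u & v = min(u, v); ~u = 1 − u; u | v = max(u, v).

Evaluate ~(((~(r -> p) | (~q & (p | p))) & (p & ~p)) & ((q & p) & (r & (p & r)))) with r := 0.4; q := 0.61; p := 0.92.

(r -> p): min(1, 1 − 0.4 + 0.92) = 1
~(r -> p): Łukasiewicz ¬ gives 1 − 1 = 0
~q: Łukasiewicz ¬ gives 1 − 0.61 = 0.39
(p | p) = max(0.92, 0.92) = 0.92
(~q & (p | p)) = min(0.39, 0.92) = 0.39
(~(r -> p) | (~q & (p | p))) = max(0, 0.39) = 0.39
~p: Łukasiewicz ¬ gives 1 − 0.92 = 0.08
(p & ~p) = min(0.92, 0.08) = 0.08
((~(r -> p) | (~q & (p | p))) & (p & ~p)) = min(0.39, 0.08) = 0.08
(q & p) = min(0.61, 0.92) = 0.61
(p & r) = min(0.92, 0.4) = 0.4
(r & (p & r)) = min(0.4, 0.4) = 0.4
((q & p) & (r & (p & r))) = min(0.61, 0.4) = 0.4
(((~(r -> p) | (~q & (p | p))) & (p & ~p)) & ((q & p) & (r & (p & r)))) = min(0.08, 0.4) = 0.08
~(((~(r -> p) | (~q & (p | p))) & (p & ~p)) & ((q & p) & (r & (p & r)))): Łukasiewicz ¬ gives 1 − 0.08 = 0.92

0.92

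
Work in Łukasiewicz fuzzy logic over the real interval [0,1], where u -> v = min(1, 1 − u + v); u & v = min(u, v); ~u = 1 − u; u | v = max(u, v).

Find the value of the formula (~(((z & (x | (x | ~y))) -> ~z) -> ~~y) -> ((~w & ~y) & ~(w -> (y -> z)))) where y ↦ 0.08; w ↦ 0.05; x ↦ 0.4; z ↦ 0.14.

0.08

~y: Łukasiewicz ¬ gives 1 − 0.08 = 0.92
(x | ~y) = max(0.4, 0.92) = 0.92
(x | (x | ~y)) = max(0.4, 0.92) = 0.92
(z & (x | (x | ~y))) = min(0.14, 0.92) = 0.14
~z: Łukasiewicz ¬ gives 1 − 0.14 = 0.86
((z & (x | (x | ~y))) -> ~z): min(1, 1 − 0.14 + 0.86) = 1
~y: Łukasiewicz ¬ gives 1 − 0.08 = 0.92
~~y: Łukasiewicz ¬ gives 1 − 0.92 = 0.08
(((z & (x | (x | ~y))) -> ~z) -> ~~y): min(1, 1 − 1 + 0.08) = 0.08
~(((z & (x | (x | ~y))) -> ~z) -> ~~y): Łukasiewicz ¬ gives 1 − 0.08 = 0.92
~w: Łukasiewicz ¬ gives 1 − 0.05 = 0.95
~y: Łukasiewicz ¬ gives 1 − 0.08 = 0.92
(~w & ~y) = min(0.95, 0.92) = 0.92
(y -> z): min(1, 1 − 0.08 + 0.14) = 1
(w -> (y -> z)): min(1, 1 − 0.05 + 1) = 1
~(w -> (y -> z)): Łukasiewicz ¬ gives 1 − 1 = 0
((~w & ~y) & ~(w -> (y -> z))) = min(0.92, 0) = 0
(~(((z & (x | (x | ~y))) -> ~z) -> ~~y) -> ((~w & ~y) & ~(w -> (y -> z)))): min(1, 1 − 0.92 + 0) = 0.08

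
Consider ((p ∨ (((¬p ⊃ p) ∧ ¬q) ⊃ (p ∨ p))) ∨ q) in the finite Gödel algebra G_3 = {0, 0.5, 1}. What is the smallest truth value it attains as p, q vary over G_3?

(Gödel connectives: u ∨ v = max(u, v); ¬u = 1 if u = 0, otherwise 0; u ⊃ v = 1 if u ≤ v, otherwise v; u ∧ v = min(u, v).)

The minimum is attained at p = 0.5, q = 0:
  ¬p: Gödel ¬ of 0.5 = 0 (operand ≠ 0)
  (¬p ⊃ p): 0 ≤ 0.5, so result = 1
  ¬q: Gödel ¬ of 0 = 1 (operand is 0)
  ((¬p ⊃ p) ∧ ¬q) = min(1, 1) = 1
  (p ∨ p) = max(0.5, 0.5) = 0.5
  (((¬p ⊃ p) ∧ ¬q) ⊃ (p ∨ p)): 1 > 0.5, so result = 0.5
  (p ∨ (((¬p ⊃ p) ∧ ¬q) ⊃ (p ∨ p))) = max(0.5, 0.5) = 0.5
  ((p ∨ (((¬p ⊃ p) ∧ ¬q) ⊃ (p ∨ p))) ∨ q) = max(0.5, 0) = 0.5
Checking all 9 assignments confirms none give a value below 0.50.

0.50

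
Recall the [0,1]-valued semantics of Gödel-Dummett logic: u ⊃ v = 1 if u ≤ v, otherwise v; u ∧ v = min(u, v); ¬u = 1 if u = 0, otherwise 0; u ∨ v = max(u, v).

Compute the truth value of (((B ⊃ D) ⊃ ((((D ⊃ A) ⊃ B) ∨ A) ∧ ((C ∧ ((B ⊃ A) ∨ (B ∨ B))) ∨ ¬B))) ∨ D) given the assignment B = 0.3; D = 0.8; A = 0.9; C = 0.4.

(B ⊃ D): 0.3 ≤ 0.8, so result = 1
(D ⊃ A): 0.8 ≤ 0.9, so result = 1
((D ⊃ A) ⊃ B): 1 > 0.3, so result = 0.3
(((D ⊃ A) ⊃ B) ∨ A) = max(0.3, 0.9) = 0.9
(B ⊃ A): 0.3 ≤ 0.9, so result = 1
(B ∨ B) = max(0.3, 0.3) = 0.3
((B ⊃ A) ∨ (B ∨ B)) = max(1, 0.3) = 1
(C ∧ ((B ⊃ A) ∨ (B ∨ B))) = min(0.4, 1) = 0.4
¬B: Gödel ¬ of 0.3 = 0 (operand ≠ 0)
((C ∧ ((B ⊃ A) ∨ (B ∨ B))) ∨ ¬B) = max(0.4, 0) = 0.4
((((D ⊃ A) ⊃ B) ∨ A) ∧ ((C ∧ ((B ⊃ A) ∨ (B ∨ B))) ∨ ¬B)) = min(0.9, 0.4) = 0.4
((B ⊃ D) ⊃ ((((D ⊃ A) ⊃ B) ∨ A) ∧ ((C ∧ ((B ⊃ A) ∨ (B ∨ B))) ∨ ¬B))): 1 > 0.4, so result = 0.4
(((B ⊃ D) ⊃ ((((D ⊃ A) ⊃ B) ∨ A) ∧ ((C ∧ ((B ⊃ A) ∨ (B ∨ B))) ∨ ¬B))) ∨ D) = max(0.4, 0.8) = 0.8

0.80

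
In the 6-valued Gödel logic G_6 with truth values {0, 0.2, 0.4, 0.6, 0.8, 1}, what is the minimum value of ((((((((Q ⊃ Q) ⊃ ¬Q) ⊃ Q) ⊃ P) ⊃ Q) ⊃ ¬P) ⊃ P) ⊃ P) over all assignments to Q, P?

0.20

The minimum is attained at Q = 0.2, P = 0.2:
  (Q ⊃ Q): 0.2 ≤ 0.2, so result = 1
  ¬Q: Gödel ¬ of 0.2 = 0 (operand ≠ 0)
  ((Q ⊃ Q) ⊃ ¬Q): 1 > 0, so result = 0
  (((Q ⊃ Q) ⊃ ¬Q) ⊃ Q): 0 ≤ 0.2, so result = 1
  ((((Q ⊃ Q) ⊃ ¬Q) ⊃ Q) ⊃ P): 1 > 0.2, so result = 0.2
  (((((Q ⊃ Q) ⊃ ¬Q) ⊃ Q) ⊃ P) ⊃ Q): 0.2 ≤ 0.2, so result = 1
  ¬P: Gödel ¬ of 0.2 = 0 (operand ≠ 0)
  ((((((Q ⊃ Q) ⊃ ¬Q) ⊃ Q) ⊃ P) ⊃ Q) ⊃ ¬P): 1 > 0, so result = 0
  (((((((Q ⊃ Q) ⊃ ¬Q) ⊃ Q) ⊃ P) ⊃ Q) ⊃ ¬P) ⊃ P): 0 ≤ 0.2, so result = 1
  ((((((((Q ⊃ Q) ⊃ ¬Q) ⊃ Q) ⊃ P) ⊃ Q) ⊃ ¬P) ⊃ P) ⊃ P): 1 > 0.2, so result = 0.2
Checking all 36 assignments confirms none give a value below 0.20.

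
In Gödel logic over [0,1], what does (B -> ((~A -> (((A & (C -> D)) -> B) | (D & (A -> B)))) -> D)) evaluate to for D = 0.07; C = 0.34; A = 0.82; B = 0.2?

~A: Gödel ¬ of 0.82 = 0 (operand ≠ 0)
(C -> D): 0.34 > 0.07, so result = 0.07
(A & (C -> D)) = min(0.82, 0.07) = 0.07
((A & (C -> D)) -> B): 0.07 ≤ 0.2, so result = 1
(A -> B): 0.82 > 0.2, so result = 0.2
(D & (A -> B)) = min(0.07, 0.2) = 0.07
(((A & (C -> D)) -> B) | (D & (A -> B))) = max(1, 0.07) = 1
(~A -> (((A & (C -> D)) -> B) | (D & (A -> B)))): 0 ≤ 1, so result = 1
((~A -> (((A & (C -> D)) -> B) | (D & (A -> B)))) -> D): 1 > 0.07, so result = 0.07
(B -> ((~A -> (((A & (C -> D)) -> B) | (D & (A -> B)))) -> D)): 0.2 > 0.07, so result = 0.07

0.07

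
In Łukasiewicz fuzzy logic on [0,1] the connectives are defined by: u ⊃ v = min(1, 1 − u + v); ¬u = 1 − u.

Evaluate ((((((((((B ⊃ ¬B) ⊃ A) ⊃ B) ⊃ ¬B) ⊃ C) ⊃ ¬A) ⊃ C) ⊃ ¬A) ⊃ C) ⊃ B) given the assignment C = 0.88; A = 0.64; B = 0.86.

¬B: Łukasiewicz ¬ gives 1 − 0.86 = 0.14
(B ⊃ ¬B): min(1, 1 − 0.86 + 0.14) = 0.28
((B ⊃ ¬B) ⊃ A): min(1, 1 − 0.28 + 0.64) = 1
(((B ⊃ ¬B) ⊃ A) ⊃ B): min(1, 1 − 1 + 0.86) = 0.86
¬B: Łukasiewicz ¬ gives 1 − 0.86 = 0.14
((((B ⊃ ¬B) ⊃ A) ⊃ B) ⊃ ¬B): min(1, 1 − 0.86 + 0.14) = 0.28
(((((B ⊃ ¬B) ⊃ A) ⊃ B) ⊃ ¬B) ⊃ C): min(1, 1 − 0.28 + 0.88) = 1
¬A: Łukasiewicz ¬ gives 1 − 0.64 = 0.36
((((((B ⊃ ¬B) ⊃ A) ⊃ B) ⊃ ¬B) ⊃ C) ⊃ ¬A): min(1, 1 − 1 + 0.36) = 0.36
(((((((B ⊃ ¬B) ⊃ A) ⊃ B) ⊃ ¬B) ⊃ C) ⊃ ¬A) ⊃ C): min(1, 1 − 0.36 + 0.88) = 1
¬A: Łukasiewicz ¬ gives 1 − 0.64 = 0.36
((((((((B ⊃ ¬B) ⊃ A) ⊃ B) ⊃ ¬B) ⊃ C) ⊃ ¬A) ⊃ C) ⊃ ¬A): min(1, 1 − 1 + 0.36) = 0.36
(((((((((B ⊃ ¬B) ⊃ A) ⊃ B) ⊃ ¬B) ⊃ C) ⊃ ¬A) ⊃ C) ⊃ ¬A) ⊃ C): min(1, 1 − 0.36 + 0.88) = 1
((((((((((B ⊃ ¬B) ⊃ A) ⊃ B) ⊃ ¬B) ⊃ C) ⊃ ¬A) ⊃ C) ⊃ ¬A) ⊃ C) ⊃ B): min(1, 1 − 1 + 0.86) = 0.86

0.86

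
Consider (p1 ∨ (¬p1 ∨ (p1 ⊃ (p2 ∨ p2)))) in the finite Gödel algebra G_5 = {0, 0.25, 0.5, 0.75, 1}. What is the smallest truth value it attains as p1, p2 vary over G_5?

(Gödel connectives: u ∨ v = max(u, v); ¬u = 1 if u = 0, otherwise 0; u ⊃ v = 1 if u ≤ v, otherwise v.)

0.25

The minimum is attained at p1 = 0.25, p2 = 0:
  ¬p1: Gödel ¬ of 0.25 = 0 (operand ≠ 0)
  (p2 ∨ p2) = max(0, 0) = 0
  (p1 ⊃ (p2 ∨ p2)): 0.25 > 0, so result = 0
  (¬p1 ∨ (p1 ⊃ (p2 ∨ p2))) = max(0, 0) = 0
  (p1 ∨ (¬p1 ∨ (p1 ⊃ (p2 ∨ p2)))) = max(0.25, 0) = 0.25
Checking all 25 assignments confirms none give a value below 0.25.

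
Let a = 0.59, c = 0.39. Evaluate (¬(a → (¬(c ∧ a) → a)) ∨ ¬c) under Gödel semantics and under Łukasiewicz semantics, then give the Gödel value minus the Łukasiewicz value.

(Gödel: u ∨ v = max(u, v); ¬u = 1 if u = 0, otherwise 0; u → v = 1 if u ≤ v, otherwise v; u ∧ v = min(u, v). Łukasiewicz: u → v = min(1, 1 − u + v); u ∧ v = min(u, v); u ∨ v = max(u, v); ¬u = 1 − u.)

-0.61

Gödel evaluation:
  (c ∧ a) = min(0.39, 0.59) = 0.39
  ¬(c ∧ a): Gödel ¬ of 0.39 = 0 (operand ≠ 0)
  (¬(c ∧ a) → a): 0 ≤ 0.59, so result = 1
  (a → (¬(c ∧ a) → a)): 0.59 ≤ 1, so result = 1
  ¬(a → (¬(c ∧ a) → a)): Gödel ¬ of 1 = 0 (operand ≠ 0)
  ¬c: Gödel ¬ of 0.39 = 0 (operand ≠ 0)
  (¬(a → (¬(c ∧ a) → a)) ∨ ¬c) = max(0, 0) = 0
  Gödel value = 0
Łukasiewicz evaluation:
  (c ∧ a) = min(0.39, 0.59) = 0.39
  ¬(c ∧ a): Łukasiewicz ¬ gives 1 − 0.39 = 0.61
  (¬(c ∧ a) → a): min(1, 1 − 0.61 + 0.59) = 0.98
  (a → (¬(c ∧ a) → a)): min(1, 1 − 0.59 + 0.98) = 1
  ¬(a → (¬(c ∧ a) → a)): Łukasiewicz ¬ gives 1 − 1 = 0
  ¬c: Łukasiewicz ¬ gives 1 − 0.39 = 0.61
  (¬(a → (¬(c ∧ a) → a)) ∨ ¬c) = max(0, 0.61) = 0.61
  Łukasiewicz value = 0.61
Difference: 0 − 0.61 = -0.61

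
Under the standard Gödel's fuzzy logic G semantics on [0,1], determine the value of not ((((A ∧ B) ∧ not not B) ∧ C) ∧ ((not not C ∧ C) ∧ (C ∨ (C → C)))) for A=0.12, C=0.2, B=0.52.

0.00

(A ∧ B) = min(0.12, 0.52) = 0.12
not B: Gödel ¬ of 0.52 = 0 (operand ≠ 0)
not not B: Gödel ¬ of 0 = 1 (operand is 0)
((A ∧ B) ∧ not not B) = min(0.12, 1) = 0.12
(((A ∧ B) ∧ not not B) ∧ C) = min(0.12, 0.2) = 0.12
not C: Gödel ¬ of 0.2 = 0 (operand ≠ 0)
not not C: Gödel ¬ of 0 = 1 (operand is 0)
(not not C ∧ C) = min(1, 0.2) = 0.2
(C → C): 0.2 ≤ 0.2, so result = 1
(C ∨ (C → C)) = max(0.2, 1) = 1
((not not C ∧ C) ∧ (C ∨ (C → C))) = min(0.2, 1) = 0.2
((((A ∧ B) ∧ not not B) ∧ C) ∧ ((not not C ∧ C) ∧ (C ∨ (C → C)))) = min(0.12, 0.2) = 0.12
not ((((A ∧ B) ∧ not not B) ∧ C) ∧ ((not not C ∧ C) ∧ (C ∨ (C → C)))): Gödel ¬ of 0.12 = 0 (operand ≠ 0)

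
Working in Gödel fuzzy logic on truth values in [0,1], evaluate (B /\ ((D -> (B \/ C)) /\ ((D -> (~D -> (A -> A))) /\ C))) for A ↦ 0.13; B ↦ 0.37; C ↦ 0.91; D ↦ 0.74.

0.37

(B \/ C) = max(0.37, 0.91) = 0.91
(D -> (B \/ C)): 0.74 ≤ 0.91, so result = 1
~D: Gödel ¬ of 0.74 = 0 (operand ≠ 0)
(A -> A): 0.13 ≤ 0.13, so result = 1
(~D -> (A -> A)): 0 ≤ 1, so result = 1
(D -> (~D -> (A -> A))): 0.74 ≤ 1, so result = 1
((D -> (~D -> (A -> A))) /\ C) = min(1, 0.91) = 0.91
((D -> (B \/ C)) /\ ((D -> (~D -> (A -> A))) /\ C)) = min(1, 0.91) = 0.91
(B /\ ((D -> (B \/ C)) /\ ((D -> (~D -> (A -> A))) /\ C))) = min(0.37, 0.91) = 0.37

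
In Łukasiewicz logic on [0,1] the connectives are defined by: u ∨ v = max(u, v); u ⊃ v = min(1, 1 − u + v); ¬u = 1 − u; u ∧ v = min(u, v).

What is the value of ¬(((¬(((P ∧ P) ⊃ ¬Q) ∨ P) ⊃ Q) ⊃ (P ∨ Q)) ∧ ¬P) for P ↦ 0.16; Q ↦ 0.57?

(P ∧ P) = min(0.16, 0.16) = 0.16
¬Q: Łukasiewicz ¬ gives 1 − 0.57 = 0.43
((P ∧ P) ⊃ ¬Q): min(1, 1 − 0.16 + 0.43) = 1
(((P ∧ P) ⊃ ¬Q) ∨ P) = max(1, 0.16) = 1
¬(((P ∧ P) ⊃ ¬Q) ∨ P): Łukasiewicz ¬ gives 1 − 1 = 0
(¬(((P ∧ P) ⊃ ¬Q) ∨ P) ⊃ Q): min(1, 1 − 0 + 0.57) = 1
(P ∨ Q) = max(0.16, 0.57) = 0.57
((¬(((P ∧ P) ⊃ ¬Q) ∨ P) ⊃ Q) ⊃ (P ∨ Q)): min(1, 1 − 1 + 0.57) = 0.57
¬P: Łukasiewicz ¬ gives 1 − 0.16 = 0.84
(((¬(((P ∧ P) ⊃ ¬Q) ∨ P) ⊃ Q) ⊃ (P ∨ Q)) ∧ ¬P) = min(0.57, 0.84) = 0.57
¬(((¬(((P ∧ P) ⊃ ¬Q) ∨ P) ⊃ Q) ⊃ (P ∨ Q)) ∧ ¬P): Łukasiewicz ¬ gives 1 − 0.57 = 0.43

0.43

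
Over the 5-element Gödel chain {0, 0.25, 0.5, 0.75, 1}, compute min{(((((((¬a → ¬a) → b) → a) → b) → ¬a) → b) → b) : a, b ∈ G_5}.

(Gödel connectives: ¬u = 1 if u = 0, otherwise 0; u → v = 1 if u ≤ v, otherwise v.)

The minimum is attained at a = 0.25, b = 0.25:
  ¬a: Gödel ¬ of 0.25 = 0 (operand ≠ 0)
  ¬a: Gödel ¬ of 0.25 = 0 (operand ≠ 0)
  (¬a → ¬a): 0 ≤ 0, so result = 1
  ((¬a → ¬a) → b): 1 > 0.25, so result = 0.25
  (((¬a → ¬a) → b) → a): 0.25 ≤ 0.25, so result = 1
  ((((¬a → ¬a) → b) → a) → b): 1 > 0.25, so result = 0.25
  ¬a: Gödel ¬ of 0.25 = 0 (operand ≠ 0)
  (((((¬a → ¬a) → b) → a) → b) → ¬a): 0.25 > 0, so result = 0
  ((((((¬a → ¬a) → b) → a) → b) → ¬a) → b): 0 ≤ 0.25, so result = 1
  (((((((¬a → ¬a) → b) → a) → b) → ¬a) → b) → b): 1 > 0.25, so result = 0.25
Checking all 25 assignments confirms none give a value below 0.25.

0.25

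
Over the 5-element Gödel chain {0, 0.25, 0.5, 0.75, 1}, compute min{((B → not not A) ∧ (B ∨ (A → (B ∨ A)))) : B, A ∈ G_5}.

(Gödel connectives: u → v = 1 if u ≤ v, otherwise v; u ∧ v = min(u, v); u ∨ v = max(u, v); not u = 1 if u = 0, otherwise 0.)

0.00

The minimum is attained at B = 0.25, A = 0:
  not A: Gödel ¬ of 0 = 1 (operand is 0)
  not not A: Gödel ¬ of 1 = 0 (operand ≠ 0)
  (B → not not A): 0.25 > 0, so result = 0
  (B ∨ A) = max(0.25, 0) = 0.25
  (A → (B ∨ A)): 0 ≤ 0.25, so result = 1
  (B ∨ (A → (B ∨ A))) = max(0.25, 1) = 1
  ((B → not not A) ∧ (B ∨ (A → (B ∨ A)))) = min(0, 1) = 0
Checking all 25 assignments confirms none give a value below 0.00.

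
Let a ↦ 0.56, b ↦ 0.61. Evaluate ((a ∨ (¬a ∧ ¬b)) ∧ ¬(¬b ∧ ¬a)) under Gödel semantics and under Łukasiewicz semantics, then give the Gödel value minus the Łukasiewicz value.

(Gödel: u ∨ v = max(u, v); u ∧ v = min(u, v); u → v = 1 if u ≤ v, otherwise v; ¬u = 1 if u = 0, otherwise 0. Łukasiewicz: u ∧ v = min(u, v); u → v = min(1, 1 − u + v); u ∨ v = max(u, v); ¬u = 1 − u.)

0.00

Gödel evaluation:
  ¬a: Gödel ¬ of 0.56 = 0 (operand ≠ 0)
  ¬b: Gödel ¬ of 0.61 = 0 (operand ≠ 0)
  (¬a ∧ ¬b) = min(0, 0) = 0
  (a ∨ (¬a ∧ ¬b)) = max(0.56, 0) = 0.56
  ¬b: Gödel ¬ of 0.61 = 0 (operand ≠ 0)
  ¬a: Gödel ¬ of 0.56 = 0 (operand ≠ 0)
  (¬b ∧ ¬a) = min(0, 0) = 0
  ¬(¬b ∧ ¬a): Gödel ¬ of 0 = 1 (operand is 0)
  ((a ∨ (¬a ∧ ¬b)) ∧ ¬(¬b ∧ ¬a)) = min(0.56, 1) = 0.56
  Gödel value = 0.56
Łukasiewicz evaluation:
  ¬a: Łukasiewicz ¬ gives 1 − 0.56 = 0.44
  ¬b: Łukasiewicz ¬ gives 1 − 0.61 = 0.39
  (¬a ∧ ¬b) = min(0.44, 0.39) = 0.39
  (a ∨ (¬a ∧ ¬b)) = max(0.56, 0.39) = 0.56
  ¬b: Łukasiewicz ¬ gives 1 − 0.61 = 0.39
  ¬a: Łukasiewicz ¬ gives 1 − 0.56 = 0.44
  (¬b ∧ ¬a) = min(0.39, 0.44) = 0.39
  ¬(¬b ∧ ¬a): Łukasiewicz ¬ gives 1 − 0.39 = 0.61
  ((a ∨ (¬a ∧ ¬b)) ∧ ¬(¬b ∧ ¬a)) = min(0.56, 0.61) = 0.56
  Łukasiewicz value = 0.56
Difference: 0.56 − 0.56 = 0.00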